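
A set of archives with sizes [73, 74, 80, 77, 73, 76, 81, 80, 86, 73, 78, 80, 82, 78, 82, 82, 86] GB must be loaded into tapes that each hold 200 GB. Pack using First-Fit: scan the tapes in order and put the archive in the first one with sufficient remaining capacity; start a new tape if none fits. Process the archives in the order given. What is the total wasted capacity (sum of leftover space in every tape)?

tape 1: place 73 GB, 127 GB left
tape 1: place 74 GB, 53 GB left
tape 2: place 80 GB, 120 GB left
tape 2: place 77 GB, 43 GB left
tape 3: place 73 GB, 127 GB left
tape 3: place 76 GB, 51 GB left
tape 4: place 81 GB, 119 GB left
tape 4: place 80 GB, 39 GB left
tape 5: place 86 GB, 114 GB left
tape 5: place 73 GB, 41 GB left
tape 6: place 78 GB, 122 GB left
tape 6: place 80 GB, 42 GB left
tape 7: place 82 GB, 118 GB left
tape 7: place 78 GB, 40 GB left
tape 8: place 82 GB, 118 GB left
tape 8: place 82 GB, 36 GB left
tape 9: place 86 GB, 114 GB left
9 tapes × 200 GB = 1800 GB; used 1341 GB; unused 459 GB.

459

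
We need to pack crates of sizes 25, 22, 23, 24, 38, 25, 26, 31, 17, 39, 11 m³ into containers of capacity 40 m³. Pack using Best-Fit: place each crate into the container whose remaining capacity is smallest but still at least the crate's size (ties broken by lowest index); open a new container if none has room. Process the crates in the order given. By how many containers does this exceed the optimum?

Best-Fit: [25] [22] [23,17] [24] [38] [25] [26,11] [31] [39] → 9 containers.
9 crates exceed 20 m³ (half the capacity), and no two of those can share a container, so at least 9 containers are needed.
So 9 is already optimal.

0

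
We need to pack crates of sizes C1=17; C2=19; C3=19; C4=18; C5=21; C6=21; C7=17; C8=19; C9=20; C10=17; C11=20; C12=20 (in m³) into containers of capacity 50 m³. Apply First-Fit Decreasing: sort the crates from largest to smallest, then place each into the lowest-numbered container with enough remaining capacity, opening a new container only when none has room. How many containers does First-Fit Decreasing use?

6 containers

Sorted descending: 21, 21, 20, 20, 20, 19, 19, 19, 18, 17, 17, 17.
container 1: place 21 m³, 29 m³ left
container 1: place 21 m³, 8 m³ left
container 2: place 20 m³, 30 m³ left
container 2: place 20 m³, 10 m³ left
container 3: place 20 m³, 30 m³ left
container 3: place 19 m³, 11 m³ left
container 4: place 19 m³, 31 m³ left
container 4: place 19 m³, 12 m³ left
container 5: place 18 m³, 32 m³ left
container 5: place 17 m³, 15 m³ left
container 6: place 17 m³, 33 m³ left
container 6: place 17 m³, 16 m³ left
Final containers: [21,21] [20,20] [20,19] [19,19] [18,17] [17,17].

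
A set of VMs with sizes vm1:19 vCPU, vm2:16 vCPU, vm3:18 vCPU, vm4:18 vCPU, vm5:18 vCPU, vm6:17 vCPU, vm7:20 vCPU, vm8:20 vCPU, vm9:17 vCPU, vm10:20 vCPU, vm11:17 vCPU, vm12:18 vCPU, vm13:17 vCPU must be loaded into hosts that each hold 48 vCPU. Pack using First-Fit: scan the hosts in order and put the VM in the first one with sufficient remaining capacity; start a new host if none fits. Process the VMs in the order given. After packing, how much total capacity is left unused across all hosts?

101

Put vm1 (19 vCPU) in host 1; 29 vCPU remain.
Put vm2 (16 vCPU) in host 1; 13 vCPU remain.
Put vm3 (18 vCPU) in host 2; 30 vCPU remain.
Put vm4 (18 vCPU) in host 2; 12 vCPU remain.
Put vm5 (18 vCPU) in host 3; 30 vCPU remain.
Put vm6 (17 vCPU) in host 3; 13 vCPU remain.
Put vm7 (20 vCPU) in host 4; 28 vCPU remain.
Put vm8 (20 vCPU) in host 4; 8 vCPU remain.
Put vm9 (17 vCPU) in host 5; 31 vCPU remain.
Put vm10 (20 vCPU) in host 5; 11 vCPU remain.
Put vm11 (17 vCPU) in host 6; 31 vCPU remain.
Put vm12 (18 vCPU) in host 6; 13 vCPU remain.
Put vm13 (17 vCPU) in host 7; 31 vCPU remain.
7 hosts × 48 vCPU = 336 vCPU; used 235 vCPU; unused 101 vCPU.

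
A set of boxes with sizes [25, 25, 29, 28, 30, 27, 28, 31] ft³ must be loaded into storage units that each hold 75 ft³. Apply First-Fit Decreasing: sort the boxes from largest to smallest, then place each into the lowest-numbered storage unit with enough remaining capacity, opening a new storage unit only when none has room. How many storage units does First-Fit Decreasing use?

Sorted descending: 31, 30, 29, 28, 28, 27, 25, 25.
Put 31 ft³ in storage unit 1; 44 ft³ remain.
Put 30 ft³ in storage unit 1; 14 ft³ remain.
Put 29 ft³ in storage unit 2; 46 ft³ remain.
Put 28 ft³ in storage unit 2; 18 ft³ remain.
Put 28 ft³ in storage unit 3; 47 ft³ remain.
Put 27 ft³ in storage unit 3; 20 ft³ remain.
Put 25 ft³ in storage unit 4; 50 ft³ remain.
Put 25 ft³ in storage unit 4; 25 ft³ remain.
Final storage units: [31,30] [29,28] [28,27] [25,25].

4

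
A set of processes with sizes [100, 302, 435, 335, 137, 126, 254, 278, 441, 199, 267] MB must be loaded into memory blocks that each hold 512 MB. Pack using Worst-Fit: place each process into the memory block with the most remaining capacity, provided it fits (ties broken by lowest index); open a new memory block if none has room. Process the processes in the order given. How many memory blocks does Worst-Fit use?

7

memory block 1: place 100 MB, 412 MB left
memory block 1: place 302 MB, 110 MB left
memory block 2: place 435 MB, 77 MB left
memory block 3: place 335 MB, 177 MB left
memory block 3: place 137 MB, 40 MB left
memory block 4: place 126 MB, 386 MB left
memory block 4: place 254 MB, 132 MB left
memory block 5: place 278 MB, 234 MB left
memory block 6: place 441 MB, 71 MB left
memory block 5: place 199 MB, 35 MB left
memory block 7: place 267 MB, 245 MB left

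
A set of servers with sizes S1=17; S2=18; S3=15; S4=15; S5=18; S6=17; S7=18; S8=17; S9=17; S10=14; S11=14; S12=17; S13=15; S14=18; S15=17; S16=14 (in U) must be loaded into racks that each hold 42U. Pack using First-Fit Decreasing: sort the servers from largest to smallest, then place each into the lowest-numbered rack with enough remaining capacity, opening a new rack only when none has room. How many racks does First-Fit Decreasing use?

Sorted descending: 18, 18, 18, 18, 17, 17, 17, 17, 17, 17, 15, 15, 15, 14, 14, 14.
rack 1: place 18U, 24U left
rack 1: place 18U, 6U left
rack 2: place 18U, 24U left
rack 2: place 18U, 6U left
rack 3: place 17U, 25U left
rack 3: place 17U, 8U left
rack 4: place 17U, 25U left
rack 4: place 17U, 8U left
rack 5: place 17U, 25U left
rack 5: place 17U, 8U left
rack 6: place 15U, 27U left
rack 6: place 15U, 12U left
rack 7: place 15U, 27U left
rack 7: place 14U, 13U left
rack 8: place 14U, 28U left
rack 8: place 14U, 14U left
Final racks: [18,18] [18,18] [17,17] [17,17] [17,17] [15,15] [15,14] [14,14].

8 racks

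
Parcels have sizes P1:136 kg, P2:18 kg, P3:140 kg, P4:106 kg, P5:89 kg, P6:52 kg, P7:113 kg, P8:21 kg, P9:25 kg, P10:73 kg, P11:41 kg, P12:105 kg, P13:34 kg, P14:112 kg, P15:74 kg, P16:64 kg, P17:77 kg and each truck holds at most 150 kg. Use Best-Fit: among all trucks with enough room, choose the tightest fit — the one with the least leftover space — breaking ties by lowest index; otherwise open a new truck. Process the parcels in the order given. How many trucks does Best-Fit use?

Put P1 (136 kg) in truck 1; 14 kg remain.
Put P2 (18 kg) in truck 2; 132 kg remain.
Put P3 (140 kg) in truck 3; 10 kg remain.
Put P4 (106 kg) in truck 2; 26 kg remain.
Put P5 (89 kg) in truck 4; 61 kg remain.
Put P6 (52 kg) in truck 4; 9 kg remain.
Put P7 (113 kg) in truck 5; 37 kg remain.
Put P8 (21 kg) in truck 2; 5 kg remain.
Put P9 (25 kg) in truck 5; 12 kg remain.
Put P10 (73 kg) in truck 6; 77 kg remain.
Put P11 (41 kg) in truck 6; 36 kg remain.
Put P12 (105 kg) in truck 7; 45 kg remain.
Put P13 (34 kg) in truck 6; 2 kg remain.
Put P14 (112 kg) in truck 8; 38 kg remain.
Put P15 (74 kg) in truck 9; 76 kg remain.
Put P16 (64 kg) in truck 9; 12 kg remain.
Put P17 (77 kg) in truck 10; 73 kg remain.

10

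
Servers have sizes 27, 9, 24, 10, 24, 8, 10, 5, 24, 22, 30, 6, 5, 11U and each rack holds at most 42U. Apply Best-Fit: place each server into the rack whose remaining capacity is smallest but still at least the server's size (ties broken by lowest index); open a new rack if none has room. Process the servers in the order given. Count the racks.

27U → rack 1 (remaining 15U)
9U → rack 1 (remaining 6U)
24U → rack 2 (remaining 18U)
10U → rack 2 (remaining 8U)
24U → rack 3 (remaining 18U)
8U → rack 2 (remaining 0U)
10U → rack 3 (remaining 8U)
5U → rack 1 (remaining 1U)
24U → rack 4 (remaining 18U)
22U → rack 5 (remaining 20U)
30U → rack 6 (remaining 12U)
6U → rack 3 (remaining 2U)
5U → rack 6 (remaining 7U)
11U → rack 4 (remaining 7U)

6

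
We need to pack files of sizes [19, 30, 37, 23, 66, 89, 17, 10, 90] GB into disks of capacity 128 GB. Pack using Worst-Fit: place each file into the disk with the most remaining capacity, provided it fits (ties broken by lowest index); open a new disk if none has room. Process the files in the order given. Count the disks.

4

Put 19 GB in disk 1; 109 GB remain.
Put 30 GB in disk 1; 79 GB remain.
Put 37 GB in disk 1; 42 GB remain.
Put 23 GB in disk 1; 19 GB remain.
Put 66 GB in disk 2; 62 GB remain.
Put 89 GB in disk 3; 39 GB remain.
Put 17 GB in disk 2; 45 GB remain.
Put 10 GB in disk 2; 35 GB remain.
Put 90 GB in disk 4; 38 GB remain.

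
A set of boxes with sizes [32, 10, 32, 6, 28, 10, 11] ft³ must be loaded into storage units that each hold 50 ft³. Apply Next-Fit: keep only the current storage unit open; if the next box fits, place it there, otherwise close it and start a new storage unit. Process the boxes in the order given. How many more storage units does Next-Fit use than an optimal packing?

Next-Fit: [32,10] [32,6] [28,10,11] → 3 storage units.
Total size 129 ft³; any packing needs at least ⌈129/50⌉ = 3 storage units.
So 3 is already optimal.

0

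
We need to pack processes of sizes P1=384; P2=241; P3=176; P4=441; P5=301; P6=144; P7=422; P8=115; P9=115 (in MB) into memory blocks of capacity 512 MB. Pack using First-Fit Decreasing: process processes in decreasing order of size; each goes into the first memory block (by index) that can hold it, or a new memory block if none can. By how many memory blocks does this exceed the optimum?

0

First-Fit Decreasing: [441] [422] [384,115] [301,176] [241,144,115] → 5 memory blocks.
Total size 2339 MB; any packing needs at least ⌈2339/512⌉ = 5 memory blocks.
So 5 is already optimal.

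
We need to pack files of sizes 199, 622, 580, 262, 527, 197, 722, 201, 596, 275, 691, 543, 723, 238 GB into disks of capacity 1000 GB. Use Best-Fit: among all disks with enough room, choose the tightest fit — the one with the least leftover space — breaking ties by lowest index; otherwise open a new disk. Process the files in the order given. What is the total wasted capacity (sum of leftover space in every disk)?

1624

disk 1: place 199 GB, 801 GB left
disk 1: place 622 GB, 179 GB left
disk 2: place 580 GB, 420 GB left
disk 2: place 262 GB, 158 GB left
disk 3: place 527 GB, 473 GB left
disk 3: place 197 GB, 276 GB left
disk 4: place 722 GB, 278 GB left
disk 3: place 201 GB, 75 GB left
disk 5: place 596 GB, 404 GB left
disk 4: place 275 GB, 3 GB left
disk 6: place 691 GB, 309 GB left
disk 7: place 543 GB, 457 GB left
disk 8: place 723 GB, 277 GB left
disk 8: place 238 GB, 39 GB left
8 disks × 1000 GB = 8000 GB; used 6376 GB; unused 1624 GB.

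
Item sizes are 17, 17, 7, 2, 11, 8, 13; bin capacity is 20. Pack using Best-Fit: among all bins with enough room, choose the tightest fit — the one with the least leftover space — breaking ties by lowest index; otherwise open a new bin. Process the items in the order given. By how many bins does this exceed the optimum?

1

Best-Fit: [17,2] [17] [7,11] [8] [13] → 5 bins.
Total size 75; any packing needs at least ⌈75/20⌉ = 4 bins.
An optimal packing achieves that bound: [17,2] [17] [13,7] [11,8] → 4 bins.
Excess: 5 − 4 = 1.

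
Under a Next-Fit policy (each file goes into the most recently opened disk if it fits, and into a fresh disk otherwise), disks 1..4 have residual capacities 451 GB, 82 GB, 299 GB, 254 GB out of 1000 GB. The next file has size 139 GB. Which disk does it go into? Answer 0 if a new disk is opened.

Next-Fit only looks at disk 4, which has 254 GB free.
139 GB fits there.

4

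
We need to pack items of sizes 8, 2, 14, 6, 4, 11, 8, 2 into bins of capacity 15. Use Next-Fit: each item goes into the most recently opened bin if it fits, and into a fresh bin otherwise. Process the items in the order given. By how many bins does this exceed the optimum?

1

Next-Fit: [8,2] [14] [6,4] [11] [8,2] → 5 bins.
Total size 55; any packing needs at least ⌈55/15⌉ = 4 bins.
An optimal packing achieves that bound: [14] [11,4] [8,6] [8,2,2] → 4 bins.
Excess: 5 − 4 = 1.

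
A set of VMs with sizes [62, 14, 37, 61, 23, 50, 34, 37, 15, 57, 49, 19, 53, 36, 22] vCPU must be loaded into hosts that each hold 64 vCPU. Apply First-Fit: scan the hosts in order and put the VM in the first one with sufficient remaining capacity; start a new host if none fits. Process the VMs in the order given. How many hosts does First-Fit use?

11 hosts

Put 62 vCPU in host 1; 2 vCPU remain.
Put 14 vCPU in host 2; 50 vCPU remain.
Put 37 vCPU in host 2; 13 vCPU remain.
Put 61 vCPU in host 3; 3 vCPU remain.
Put 23 vCPU in host 4; 41 vCPU remain.
Put 50 vCPU in host 5; 14 vCPU remain.
Put 34 vCPU in host 4; 7 vCPU remain.
Put 37 vCPU in host 6; 27 vCPU remain.
Put 15 vCPU in host 6; 12 vCPU remain.
Put 57 vCPU in host 7; 7 vCPU remain.
Put 49 vCPU in host 8; 15 vCPU remain.
Put 19 vCPU in host 9; 45 vCPU remain.
Put 53 vCPU in host 10; 11 vCPU remain.
Put 36 vCPU in host 9; 9 vCPU remain.
Put 22 vCPU in host 11; 42 vCPU remain.
Final hosts: [62] [14,37] [61] [23,34] [50] [37,15] [57] [49] [19,36] [53] [22].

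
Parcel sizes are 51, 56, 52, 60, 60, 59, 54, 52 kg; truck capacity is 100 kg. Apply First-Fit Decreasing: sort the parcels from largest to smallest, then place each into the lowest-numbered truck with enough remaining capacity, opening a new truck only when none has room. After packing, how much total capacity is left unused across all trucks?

Sorted descending: 60, 60, 59, 56, 54, 52, 52, 51.
60 kg → truck 1 (remaining 40 kg)
60 kg → truck 2 (remaining 40 kg)
59 kg → truck 3 (remaining 41 kg)
56 kg → truck 4 (remaining 44 kg)
54 kg → truck 5 (remaining 46 kg)
52 kg → truck 6 (remaining 48 kg)
52 kg → truck 7 (remaining 48 kg)
51 kg → truck 8 (remaining 49 kg)
8 trucks × 100 kg = 800 kg; used 444 kg; unused 356 kg.

356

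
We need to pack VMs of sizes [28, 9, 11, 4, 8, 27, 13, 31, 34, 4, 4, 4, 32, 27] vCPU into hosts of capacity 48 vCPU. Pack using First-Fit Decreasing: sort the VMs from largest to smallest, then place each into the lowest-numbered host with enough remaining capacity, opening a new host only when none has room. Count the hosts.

6 hosts

Sorted descending: 34, 32, 31, 28, 27, 27, 13, 11, 9, 8, 4, 4, 4, 4.
host 1: place 34 vCPU, 14 vCPU left
host 2: place 32 vCPU, 16 vCPU left
host 3: place 31 vCPU, 17 vCPU left
host 4: place 28 vCPU, 20 vCPU left
host 5: place 27 vCPU, 21 vCPU left
host 6: place 27 vCPU, 21 vCPU left
host 1: place 13 vCPU, 1 vCPU left
host 2: place 11 vCPU, 5 vCPU left
host 3: place 9 vCPU, 8 vCPU left
host 3: place 8 vCPU, 0 vCPU left
host 2: place 4 vCPU, 1 vCPU left
host 4: place 4 vCPU, 16 vCPU left
host 4: place 4 vCPU, 12 vCPU left
host 4: place 4 vCPU, 8 vCPU left
Final hosts: [34,13] [32,11,4] [31,9,8] [28,4,4,4] [27] [27].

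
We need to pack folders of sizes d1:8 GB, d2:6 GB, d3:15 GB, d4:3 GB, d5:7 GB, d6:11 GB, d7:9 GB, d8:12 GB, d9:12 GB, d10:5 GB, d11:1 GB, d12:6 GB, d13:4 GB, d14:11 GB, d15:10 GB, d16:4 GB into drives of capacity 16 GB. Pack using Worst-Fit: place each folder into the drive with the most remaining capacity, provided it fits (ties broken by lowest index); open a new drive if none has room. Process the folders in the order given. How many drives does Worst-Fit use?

10

d1 (8 GB) → drive 1 (remaining 8 GB)
d2 (6 GB) → drive 1 (remaining 2 GB)
d3 (15 GB) → drive 2 (remaining 1 GB)
d4 (3 GB) → drive 3 (remaining 13 GB)
d5 (7 GB) → drive 3 (remaining 6 GB)
d6 (11 GB) → drive 4 (remaining 5 GB)
d7 (9 GB) → drive 5 (remaining 7 GB)
d8 (12 GB) → drive 6 (remaining 4 GB)
d9 (12 GB) → drive 7 (remaining 4 GB)
d10 (5 GB) → drive 5 (remaining 2 GB)
d11 (1 GB) → drive 3 (remaining 5 GB)
d12 (6 GB) → drive 8 (remaining 10 GB)
d13 (4 GB) → drive 8 (remaining 6 GB)
d14 (11 GB) → drive 9 (remaining 5 GB)
d15 (10 GB) → drive 10 (remaining 6 GB)
d16 (4 GB) → drive 8 (remaining 2 GB)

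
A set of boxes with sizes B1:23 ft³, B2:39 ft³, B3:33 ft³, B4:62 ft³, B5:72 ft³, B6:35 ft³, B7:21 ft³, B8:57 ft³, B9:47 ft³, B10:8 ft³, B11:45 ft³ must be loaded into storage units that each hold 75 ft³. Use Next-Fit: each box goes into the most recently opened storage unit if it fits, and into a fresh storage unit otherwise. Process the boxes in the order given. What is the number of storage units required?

storage unit 1: place B1 (23 ft³), 52 ft³ left
storage unit 1: place B2 (39 ft³), 13 ft³ left
storage unit 2: place B3 (33 ft³), 42 ft³ left
storage unit 3: place B4 (62 ft³), 13 ft³ left
storage unit 4: place B5 (72 ft³), 3 ft³ left
storage unit 5: place B6 (35 ft³), 40 ft³ left
storage unit 5: place B7 (21 ft³), 19 ft³ left
storage unit 6: place B8 (57 ft³), 18 ft³ left
storage unit 7: place B9 (47 ft³), 28 ft³ left
storage unit 7: place B10 (8 ft³), 20 ft³ left
storage unit 8: place B11 (45 ft³), 30 ft³ left

8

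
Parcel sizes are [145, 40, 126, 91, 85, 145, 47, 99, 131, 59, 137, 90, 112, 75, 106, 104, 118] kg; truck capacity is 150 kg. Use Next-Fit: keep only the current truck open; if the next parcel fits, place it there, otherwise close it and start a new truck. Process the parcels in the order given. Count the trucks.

145 kg → truck 1 (remaining 5 kg)
40 kg → truck 2 (remaining 110 kg)
126 kg → truck 3 (remaining 24 kg)
91 kg → truck 4 (remaining 59 kg)
85 kg → truck 5 (remaining 65 kg)
145 kg → truck 6 (remaining 5 kg)
47 kg → truck 7 (remaining 103 kg)
99 kg → truck 7 (remaining 4 kg)
131 kg → truck 8 (remaining 19 kg)
59 kg → truck 9 (remaining 91 kg)
137 kg → truck 10 (remaining 13 kg)
90 kg → truck 11 (remaining 60 kg)
112 kg → truck 12 (remaining 38 kg)
75 kg → truck 13 (remaining 75 kg)
106 kg → truck 14 (remaining 44 kg)
104 kg → truck 15 (remaining 46 kg)
118 kg → truck 16 (remaining 32 kg)

16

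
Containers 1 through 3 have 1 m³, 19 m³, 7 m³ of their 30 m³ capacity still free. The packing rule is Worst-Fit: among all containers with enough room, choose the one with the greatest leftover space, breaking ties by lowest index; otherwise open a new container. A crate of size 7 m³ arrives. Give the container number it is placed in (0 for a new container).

2

Containers with room: container 2 (19 m³), container 3 (7 m³).
Most room is container 2 with 19 m³ free.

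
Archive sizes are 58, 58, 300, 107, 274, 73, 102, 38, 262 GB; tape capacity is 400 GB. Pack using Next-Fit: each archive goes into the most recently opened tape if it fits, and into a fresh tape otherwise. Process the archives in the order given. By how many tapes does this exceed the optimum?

Next-Fit: [58,58] [300] [107,274] [73,102,38] [262] → 5 tapes.
Total size 1272 GB; any packing needs at least ⌈1272/400⌉ = 4 tapes.
An optimal packing achieves that bound: [300,73] [274,107] [262,102] [58,58,38] → 4 tapes.
Excess: 5 − 4 = 1.

1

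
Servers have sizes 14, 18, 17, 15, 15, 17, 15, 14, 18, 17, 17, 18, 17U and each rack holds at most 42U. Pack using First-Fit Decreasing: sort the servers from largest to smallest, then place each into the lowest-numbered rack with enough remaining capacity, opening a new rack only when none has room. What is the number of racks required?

7

Sorted descending: 18, 18, 18, 17, 17, 17, 17, 17, 15, 15, 15, 14, 14.
Put 18U in rack 1; 24U remain.
Put 18U in rack 1; 6U remain.
Put 18U in rack 2; 24U remain.
Put 17U in rack 2; 7U remain.
Put 17U in rack 3; 25U remain.
Put 17U in rack 3; 8U remain.
Put 17U in rack 4; 25U remain.
Put 17U in rack 4; 8U remain.
Put 15U in rack 5; 27U remain.
Put 15U in rack 5; 12U remain.
Put 15U in rack 6; 27U remain.
Put 14U in rack 6; 13U remain.
Put 14U in rack 7; 28U remain.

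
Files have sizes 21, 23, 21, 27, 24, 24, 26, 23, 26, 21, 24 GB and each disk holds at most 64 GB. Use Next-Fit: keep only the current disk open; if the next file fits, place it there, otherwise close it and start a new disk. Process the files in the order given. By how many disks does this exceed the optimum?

1

Next-Fit: [21,23] [21,27] [24,24] [26,23] [26,21] [24] → 6 disks.
Total size 260 GB; any packing needs at least ⌈260/64⌉ = 5 disks.
An optimal packing achieves that bound: [27,26] [26,24] [24,24] [23,23] [21,21,21] → 5 disks.
Excess: 6 − 5 = 1.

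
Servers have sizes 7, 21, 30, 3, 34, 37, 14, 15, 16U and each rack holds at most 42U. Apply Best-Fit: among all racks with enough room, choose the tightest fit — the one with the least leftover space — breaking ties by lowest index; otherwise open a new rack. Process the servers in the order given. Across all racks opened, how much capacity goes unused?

rack 1: place 7U, 35U left
rack 1: place 21U, 14U left
rack 2: place 30U, 12U left
rack 2: place 3U, 9U left
rack 3: place 34U, 8U left
rack 4: place 37U, 5U left
rack 1: place 14U, 0U left
rack 5: place 15U, 27U left
rack 5: place 16U, 11U left
5 racks × 42U = 210U; used 177U; unused 33U.

33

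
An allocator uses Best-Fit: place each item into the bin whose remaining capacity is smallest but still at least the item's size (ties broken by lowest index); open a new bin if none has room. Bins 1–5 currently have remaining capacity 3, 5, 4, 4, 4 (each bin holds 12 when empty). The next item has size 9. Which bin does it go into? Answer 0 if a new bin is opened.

No bin has ≥ 9 free, so a new bin is opened.

0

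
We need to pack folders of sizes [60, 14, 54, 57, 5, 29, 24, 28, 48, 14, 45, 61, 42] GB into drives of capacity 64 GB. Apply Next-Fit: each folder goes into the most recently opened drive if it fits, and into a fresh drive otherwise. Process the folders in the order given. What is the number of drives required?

10 drives

60 GB → drive 1 (remaining 4 GB)
14 GB → drive 2 (remaining 50 GB)
54 GB → drive 3 (remaining 10 GB)
57 GB → drive 4 (remaining 7 GB)
5 GB → drive 4 (remaining 2 GB)
29 GB → drive 5 (remaining 35 GB)
24 GB → drive 5 (remaining 11 GB)
28 GB → drive 6 (remaining 36 GB)
48 GB → drive 7 (remaining 16 GB)
14 GB → drive 7 (remaining 2 GB)
45 GB → drive 8 (remaining 19 GB)
61 GB → drive 9 (remaining 3 GB)
42 GB → drive 10 (remaining 22 GB)
Final drives: [60] [14] [54] [57,5] [29,24] [28] [48,14] [45] [61] [42].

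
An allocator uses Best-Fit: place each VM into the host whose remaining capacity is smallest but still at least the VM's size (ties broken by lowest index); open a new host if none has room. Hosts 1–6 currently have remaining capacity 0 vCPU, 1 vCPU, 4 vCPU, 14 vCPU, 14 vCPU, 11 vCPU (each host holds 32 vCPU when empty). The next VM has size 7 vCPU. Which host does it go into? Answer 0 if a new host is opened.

6

Hosts with room: host 4 (14 vCPU), host 5 (14 vCPU), host 6 (11 vCPU).
Tightest fit is host 6 with 11 vCPU free.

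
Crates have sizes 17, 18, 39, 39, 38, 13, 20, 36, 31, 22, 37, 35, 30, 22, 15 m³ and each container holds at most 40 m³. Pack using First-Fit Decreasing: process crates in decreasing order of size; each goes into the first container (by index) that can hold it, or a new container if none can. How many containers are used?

12

Sorted descending: 39, 39, 38, 37, 36, 35, 31, 30, 22, 22, 20, 18, 17, 15, 13.
Put 39 m³ in container 1; 1 m³ remain.
Put 39 m³ in container 2; 1 m³ remain.
Put 38 m³ in container 3; 2 m³ remain.
Put 37 m³ in container 4; 3 m³ remain.
Put 36 m³ in container 5; 4 m³ remain.
Put 35 m³ in container 6; 5 m³ remain.
Put 31 m³ in container 7; 9 m³ remain.
Put 30 m³ in container 8; 10 m³ remain.
Put 22 m³ in container 9; 18 m³ remain.
Put 22 m³ in container 10; 18 m³ remain.
Put 20 m³ in container 11; 20 m³ remain.
Put 18 m³ in container 9; 0 m³ remain.
Put 17 m³ in container 10; 1 m³ remain.
Put 15 m³ in container 11; 5 m³ remain.
Put 13 m³ in container 12; 27 m³ remain.
Final containers: [39] [39] [38] [37] [36] [35] [31] [30] [22,18] [22,17] [20,15] [13].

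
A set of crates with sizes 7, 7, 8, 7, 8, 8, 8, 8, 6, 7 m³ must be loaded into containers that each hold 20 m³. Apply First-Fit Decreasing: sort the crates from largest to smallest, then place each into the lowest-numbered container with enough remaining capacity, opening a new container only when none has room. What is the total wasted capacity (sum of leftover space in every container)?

Sorted descending: 8, 8, 8, 8, 8, 7, 7, 7, 7, 6.
Put 8 m³ in container 1; 12 m³ remain.
Put 8 m³ in container 1; 4 m³ remain.
Put 8 m³ in container 2; 12 m³ remain.
Put 8 m³ in container 2; 4 m³ remain.
Put 8 m³ in container 3; 12 m³ remain.
Put 7 m³ in container 3; 5 m³ remain.
Put 7 m³ in container 4; 13 m³ remain.
Put 7 m³ in container 4; 6 m³ remain.
Put 7 m³ in container 5; 13 m³ remain.
Put 6 m³ in container 4; 0 m³ remain.
5 containers × 20 m³ = 100 m³; used 74 m³; unused 26 m³.

26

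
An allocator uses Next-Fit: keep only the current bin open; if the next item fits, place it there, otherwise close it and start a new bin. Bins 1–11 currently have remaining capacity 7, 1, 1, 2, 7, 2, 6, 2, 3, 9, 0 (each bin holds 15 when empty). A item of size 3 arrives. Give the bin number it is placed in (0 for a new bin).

0

Next-Fit only looks at bin 11, which has 0 free.
3 does not fit, so a new bin is opened.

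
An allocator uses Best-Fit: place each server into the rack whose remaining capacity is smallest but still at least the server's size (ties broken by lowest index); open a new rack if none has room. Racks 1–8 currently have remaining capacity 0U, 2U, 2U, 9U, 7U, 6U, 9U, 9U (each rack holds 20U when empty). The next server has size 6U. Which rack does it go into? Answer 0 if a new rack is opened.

Racks with room: rack 4 (9U), rack 5 (7U), rack 6 (6U), rack 7 (9U), rack 8 (9U).
Tightest fit is rack 6 with 6U free.

6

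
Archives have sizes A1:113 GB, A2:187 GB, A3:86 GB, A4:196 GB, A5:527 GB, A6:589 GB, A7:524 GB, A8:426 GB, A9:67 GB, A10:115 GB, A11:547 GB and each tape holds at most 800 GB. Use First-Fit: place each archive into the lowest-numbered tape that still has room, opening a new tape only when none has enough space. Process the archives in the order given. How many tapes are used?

tape 1: place A1 (113 GB), 687 GB left
tape 1: place A2 (187 GB), 500 GB left
tape 1: place A3 (86 GB), 414 GB left
tape 1: place A4 (196 GB), 218 GB left
tape 2: place A5 (527 GB), 273 GB left
tape 3: place A6 (589 GB), 211 GB left
tape 4: place A7 (524 GB), 276 GB left
tape 5: place A8 (426 GB), 374 GB left
tape 1: place A9 (67 GB), 151 GB left
tape 1: place A10 (115 GB), 36 GB left
tape 6: place A11 (547 GB), 253 GB left

6 tapes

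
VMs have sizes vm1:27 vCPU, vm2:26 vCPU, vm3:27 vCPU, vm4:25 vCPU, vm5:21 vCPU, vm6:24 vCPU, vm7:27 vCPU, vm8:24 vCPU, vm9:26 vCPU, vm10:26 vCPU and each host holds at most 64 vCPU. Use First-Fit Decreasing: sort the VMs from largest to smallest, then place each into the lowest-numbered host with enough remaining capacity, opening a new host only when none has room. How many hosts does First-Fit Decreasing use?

5

Sorted descending: 27, 27, 27, 26, 26, 26, 25, 24, 24, 21.
27 vCPU → host 1 (remaining 37 vCPU)
27 vCPU → host 1 (remaining 10 vCPU)
27 vCPU → host 2 (remaining 37 vCPU)
26 vCPU → host 2 (remaining 11 vCPU)
26 vCPU → host 3 (remaining 38 vCPU)
26 vCPU → host 3 (remaining 12 vCPU)
25 vCPU → host 4 (remaining 39 vCPU)
24 vCPU → host 4 (remaining 15 vCPU)
24 vCPU → host 5 (remaining 40 vCPU)
21 vCPU → host 5 (remaining 19 vCPU)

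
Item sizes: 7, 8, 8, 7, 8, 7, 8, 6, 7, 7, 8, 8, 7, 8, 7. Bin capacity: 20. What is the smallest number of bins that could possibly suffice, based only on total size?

6 bins

Total size = 7 + 8 + 8 + 7 + 8 + 7 + 8 + 6 + 7 + 7 + 8 + 8 + 7 + 8 + 7 = 111.
⌈111 / 20⌉ = 6.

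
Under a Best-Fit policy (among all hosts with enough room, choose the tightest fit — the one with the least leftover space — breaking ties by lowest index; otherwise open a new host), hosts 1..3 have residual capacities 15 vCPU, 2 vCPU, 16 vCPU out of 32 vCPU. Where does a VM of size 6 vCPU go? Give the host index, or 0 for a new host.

1

Hosts with room: host 1 (15 vCPU), host 3 (16 vCPU).
Tightest fit is host 1 with 15 vCPU free.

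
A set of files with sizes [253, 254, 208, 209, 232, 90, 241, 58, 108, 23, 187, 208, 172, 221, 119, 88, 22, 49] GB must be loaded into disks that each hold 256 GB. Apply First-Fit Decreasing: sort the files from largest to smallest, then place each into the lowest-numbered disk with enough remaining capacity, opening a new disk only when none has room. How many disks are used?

Sorted descending: 254, 253, 241, 232, 221, 209, 208, 208, 187, 172, 119, 108, 90, 88, 58, 49, 23, 22.
disk 1: place 254 GB, 2 GB left
disk 2: place 253 GB, 3 GB left
disk 3: place 241 GB, 15 GB left
disk 4: place 232 GB, 24 GB left
disk 5: place 221 GB, 35 GB left
disk 6: place 209 GB, 47 GB left
disk 7: place 208 GB, 48 GB left
disk 8: place 208 GB, 48 GB left
disk 9: place 187 GB, 69 GB left
disk 10: place 172 GB, 84 GB left
disk 11: place 119 GB, 137 GB left
disk 11: place 108 GB, 29 GB left
disk 12: place 90 GB, 166 GB left
disk 12: place 88 GB, 78 GB left
disk 9: place 58 GB, 11 GB left
disk 10: place 49 GB, 35 GB left
disk 4: place 23 GB, 1 GB left
disk 5: place 22 GB, 13 GB left
Final disks: [254] [253] [241] [232,23] [221,22] [209] [208] [208] [187,58] [172,49] [119,108] [90,88].

12 disks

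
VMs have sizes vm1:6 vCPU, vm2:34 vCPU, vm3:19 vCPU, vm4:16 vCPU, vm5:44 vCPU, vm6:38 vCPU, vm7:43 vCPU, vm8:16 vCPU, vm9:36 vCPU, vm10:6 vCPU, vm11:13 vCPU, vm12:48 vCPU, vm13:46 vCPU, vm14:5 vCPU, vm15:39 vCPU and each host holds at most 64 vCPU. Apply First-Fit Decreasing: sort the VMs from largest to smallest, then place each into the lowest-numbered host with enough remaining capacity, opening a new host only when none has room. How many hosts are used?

8 hosts

Sorted descending: 48, 46, 44, 43, 39, 38, 36, 34, 19, 16, 16, 13, 6, 6, 5.
48 vCPU → host 1 (remaining 16 vCPU)
46 vCPU → host 2 (remaining 18 vCPU)
44 vCPU → host 3 (remaining 20 vCPU)
43 vCPU → host 4 (remaining 21 vCPU)
39 vCPU → host 5 (remaining 25 vCPU)
38 vCPU → host 6 (remaining 26 vCPU)
36 vCPU → host 7 (remaining 28 vCPU)
34 vCPU → host 8 (remaining 30 vCPU)
19 vCPU → host 3 (remaining 1 vCPU)
16 vCPU → host 1 (remaining 0 vCPU)
16 vCPU → host 2 (remaining 2 vCPU)
13 vCPU → host 4 (remaining 8 vCPU)
6 vCPU → host 4 (remaining 2 vCPU)
6 vCPU → host 5 (remaining 19 vCPU)
5 vCPU → host 5 (remaining 14 vCPU)
Final hosts: [48,16] [46,16] [44,19] [43,13,6] [39,6,5] [38] [36] [34].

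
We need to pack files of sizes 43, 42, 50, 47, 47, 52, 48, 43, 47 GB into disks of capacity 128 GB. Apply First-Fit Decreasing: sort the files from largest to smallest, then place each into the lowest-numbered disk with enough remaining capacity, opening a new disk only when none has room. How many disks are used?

Sorted descending: 52, 50, 48, 47, 47, 47, 43, 43, 42.
Put 52 GB in disk 1; 76 GB remain.
Put 50 GB in disk 1; 26 GB remain.
Put 48 GB in disk 2; 80 GB remain.
Put 47 GB in disk 2; 33 GB remain.
Put 47 GB in disk 3; 81 GB remain.
Put 47 GB in disk 3; 34 GB remain.
Put 43 GB in disk 4; 85 GB remain.
Put 43 GB in disk 4; 42 GB remain.
Put 42 GB in disk 4; 0 GB remain.
Final disks: [52,50] [48,47] [47,47] [43,43,42].

4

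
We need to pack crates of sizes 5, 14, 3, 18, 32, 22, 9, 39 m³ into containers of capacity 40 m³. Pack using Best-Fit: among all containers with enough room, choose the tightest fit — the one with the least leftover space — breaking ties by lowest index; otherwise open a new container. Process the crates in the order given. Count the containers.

4

5 m³ → container 1 (remaining 35 m³)
14 m³ → container 1 (remaining 21 m³)
3 m³ → container 1 (remaining 18 m³)
18 m³ → container 1 (remaining 0 m³)
32 m³ → container 2 (remaining 8 m³)
22 m³ → container 3 (remaining 18 m³)
9 m³ → container 3 (remaining 9 m³)
39 m³ → container 4 (remaining 1 m³)
Final containers: [5,14,3,18] [32] [22,9] [39].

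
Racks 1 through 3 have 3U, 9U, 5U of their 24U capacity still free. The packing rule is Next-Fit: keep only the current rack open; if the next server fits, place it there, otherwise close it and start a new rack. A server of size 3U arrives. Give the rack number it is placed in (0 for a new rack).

Next-Fit only looks at rack 3, which has 5U free.
3U fits there.

3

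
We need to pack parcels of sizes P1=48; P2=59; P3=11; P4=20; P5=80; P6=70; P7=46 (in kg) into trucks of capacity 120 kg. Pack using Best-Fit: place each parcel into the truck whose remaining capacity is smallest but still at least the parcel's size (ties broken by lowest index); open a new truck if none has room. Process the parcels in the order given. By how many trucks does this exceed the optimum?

0

Best-Fit: [48,59,11] [20,80] [70,46] → 3 trucks.
Total size 334 kg; any packing needs at least ⌈334/120⌉ = 3 trucks.
So 3 is already optimal.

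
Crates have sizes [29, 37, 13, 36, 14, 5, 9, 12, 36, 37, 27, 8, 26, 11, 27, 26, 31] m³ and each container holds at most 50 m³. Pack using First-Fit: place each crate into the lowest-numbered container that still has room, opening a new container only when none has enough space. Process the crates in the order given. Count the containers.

container 1: place 29 m³, 21 m³ left
container 2: place 37 m³, 13 m³ left
container 1: place 13 m³, 8 m³ left
container 3: place 36 m³, 14 m³ left
container 3: place 14 m³, 0 m³ left
container 1: place 5 m³, 3 m³ left
container 2: place 9 m³, 4 m³ left
container 4: place 12 m³, 38 m³ left
container 4: place 36 m³, 2 m³ left
container 5: place 37 m³, 13 m³ left
container 6: place 27 m³, 23 m³ left
container 5: place 8 m³, 5 m³ left
container 7: place 26 m³, 24 m³ left
container 6: place 11 m³, 12 m³ left
container 8: place 27 m³, 23 m³ left
container 9: place 26 m³, 24 m³ left
container 10: place 31 m³, 19 m³ left

10 containers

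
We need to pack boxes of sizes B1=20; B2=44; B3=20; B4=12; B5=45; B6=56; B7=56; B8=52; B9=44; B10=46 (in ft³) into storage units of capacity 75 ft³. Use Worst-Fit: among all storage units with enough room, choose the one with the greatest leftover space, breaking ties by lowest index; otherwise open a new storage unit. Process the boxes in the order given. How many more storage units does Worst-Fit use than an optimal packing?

Worst-Fit: [20,44] [20,12] [45] [56] [56] [52] [44] [46] → 8 storage units.
7 boxes exceed 37.5 ft³ (half the capacity), and no two of those can share a storage unit, so at least 7 storage units are needed.
An optimal packing achieves that bound: [56,12] [56] [52,20] [46,20] [45] [44] [44] → 7 storage units.
Excess: 8 − 7 = 1.

1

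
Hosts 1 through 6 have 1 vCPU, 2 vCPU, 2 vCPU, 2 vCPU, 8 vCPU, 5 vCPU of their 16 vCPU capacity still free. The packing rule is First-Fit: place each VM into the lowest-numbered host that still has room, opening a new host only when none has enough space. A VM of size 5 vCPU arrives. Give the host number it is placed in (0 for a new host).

Hosts with room: host 5 (8 vCPU), host 6 (5 vCPU).
The first with room is host 5.

5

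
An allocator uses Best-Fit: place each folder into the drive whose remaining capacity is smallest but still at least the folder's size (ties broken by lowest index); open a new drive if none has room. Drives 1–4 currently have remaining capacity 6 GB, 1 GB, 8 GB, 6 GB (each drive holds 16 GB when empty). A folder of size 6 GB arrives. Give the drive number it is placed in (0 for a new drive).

1

Drives with room: drive 1 (6 GB), drive 3 (8 GB), drive 4 (6 GB).
Tightest fit is drive 1 with 6 GB free.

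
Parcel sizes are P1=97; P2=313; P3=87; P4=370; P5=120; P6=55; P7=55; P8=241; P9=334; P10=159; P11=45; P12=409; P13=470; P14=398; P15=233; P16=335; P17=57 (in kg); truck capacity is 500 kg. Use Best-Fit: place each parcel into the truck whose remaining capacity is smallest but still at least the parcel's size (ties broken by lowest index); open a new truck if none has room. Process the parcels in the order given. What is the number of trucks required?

9 trucks

P1 (97 kg) → truck 1 (remaining 403 kg)
P2 (313 kg) → truck 1 (remaining 90 kg)
P3 (87 kg) → truck 1 (remaining 3 kg)
P4 (370 kg) → truck 2 (remaining 130 kg)
P5 (120 kg) → truck 2 (remaining 10 kg)
P6 (55 kg) → truck 3 (remaining 445 kg)
P7 (55 kg) → truck 3 (remaining 390 kg)
P8 (241 kg) → truck 3 (remaining 149 kg)
P9 (334 kg) → truck 4 (remaining 166 kg)
P10 (159 kg) → truck 4 (remaining 7 kg)
P11 (45 kg) → truck 3 (remaining 104 kg)
P12 (409 kg) → truck 5 (remaining 91 kg)
P13 (470 kg) → truck 6 (remaining 30 kg)
P14 (398 kg) → truck 7 (remaining 102 kg)
P15 (233 kg) → truck 8 (remaining 267 kg)
P16 (335 kg) → truck 9 (remaining 165 kg)
P17 (57 kg) → truck 5 (remaining 34 kg)
Final trucks: [97,313,87] [370,120] [55,55,241,45] [334,159] [409,57] [470] [398] [233] [335].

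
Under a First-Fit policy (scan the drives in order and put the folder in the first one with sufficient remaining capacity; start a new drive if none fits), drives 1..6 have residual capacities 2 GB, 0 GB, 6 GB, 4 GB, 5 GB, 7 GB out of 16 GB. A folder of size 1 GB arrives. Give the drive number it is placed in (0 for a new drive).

1

Drives with room: drive 1 (2 GB), drive 3 (6 GB), drive 4 (4 GB), drive 5 (5 GB), drive 6 (7 GB).
The first with room is drive 1.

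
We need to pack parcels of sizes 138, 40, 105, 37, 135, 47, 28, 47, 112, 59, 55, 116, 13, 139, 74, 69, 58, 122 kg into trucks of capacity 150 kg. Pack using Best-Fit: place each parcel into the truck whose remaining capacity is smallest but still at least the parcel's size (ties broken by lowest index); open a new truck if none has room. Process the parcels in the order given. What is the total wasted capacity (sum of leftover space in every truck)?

Put 138 kg in truck 1; 12 kg remain.
Put 40 kg in truck 2; 110 kg remain.
Put 105 kg in truck 2; 5 kg remain.
Put 37 kg in truck 3; 113 kg remain.
Put 135 kg in truck 4; 15 kg remain.
Put 47 kg in truck 3; 66 kg remain.
Put 28 kg in truck 3; 38 kg remain.
Put 47 kg in truck 5; 103 kg remain.
Put 112 kg in truck 6; 38 kg remain.
Put 59 kg in truck 5; 44 kg remain.
Put 55 kg in truck 7; 95 kg remain.
Put 116 kg in truck 8; 34 kg remain.
Put 13 kg in truck 4; 2 kg remain.
Put 139 kg in truck 9; 11 kg remain.
Put 74 kg in truck 7; 21 kg remain.
Put 69 kg in truck 10; 81 kg remain.
Put 58 kg in truck 10; 23 kg remain.
Put 122 kg in truck 11; 28 kg remain.
11 trucks × 150 kg = 1650 kg; used 1394 kg; unused 256 kg.

256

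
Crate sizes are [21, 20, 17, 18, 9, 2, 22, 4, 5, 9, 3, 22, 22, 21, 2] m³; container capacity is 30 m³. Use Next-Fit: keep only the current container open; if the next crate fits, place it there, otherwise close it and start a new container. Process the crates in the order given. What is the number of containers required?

9

21 m³ → container 1 (remaining 9 m³)
20 m³ → container 2 (remaining 10 m³)
17 m³ → container 3 (remaining 13 m³)
18 m³ → container 4 (remaining 12 m³)
9 m³ → container 4 (remaining 3 m³)
2 m³ → container 4 (remaining 1 m³)
22 m³ → container 5 (remaining 8 m³)
4 m³ → container 5 (remaining 4 m³)
5 m³ → container 6 (remaining 25 m³)
9 m³ → container 6 (remaining 16 m³)
3 m³ → container 6 (remaining 13 m³)
22 m³ → container 7 (remaining 8 m³)
22 m³ → container 8 (remaining 8 m³)
21 m³ → container 9 (remaining 9 m³)
2 m³ → container 9 (remaining 7 m³)
Final containers: [21] [20] [17] [18,9,2] [22,4] [5,9,3] [22] [22] [21,2].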